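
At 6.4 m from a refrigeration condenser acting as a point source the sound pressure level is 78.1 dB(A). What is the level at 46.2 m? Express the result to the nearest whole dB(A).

61 dB(A)

For a point source, L₂ = L₁ − 20·log₁₀(r₂/r₁).
L₂ = 78.1 − 20·log₁₀(46.2/6.4) = 78.1 − 17.169 = 60.93 dB(A).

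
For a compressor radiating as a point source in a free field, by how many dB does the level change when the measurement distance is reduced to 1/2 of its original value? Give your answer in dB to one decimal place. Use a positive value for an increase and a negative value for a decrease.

+6.0 dB

A point source loses 6 dB per doubling of distance; generally ΔL = −20·log₁₀(r₂/r₁).
ΔL = −20·log₁₀(0.5) = +6.02 dB.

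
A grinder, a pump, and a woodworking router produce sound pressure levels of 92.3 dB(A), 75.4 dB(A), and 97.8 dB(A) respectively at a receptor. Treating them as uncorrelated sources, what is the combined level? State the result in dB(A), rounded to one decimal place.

For uncorrelated sources the intensities add, so convert each level to linear form, sum, and take 10·log₁₀ of the total.
Σ 10^(L/10) = 10^(92.3/10) + 10^(75.4/10) + 10^(97.8/10) = 7.759e+09.
L_total = 10·log₁₀(7.759e+09) = 98.90 dB(A).

98.9 dB(A)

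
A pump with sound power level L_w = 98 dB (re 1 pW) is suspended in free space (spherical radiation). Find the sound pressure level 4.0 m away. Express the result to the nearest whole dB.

75 dB

The power spreads over a sphere of area 4π·r², so L_p = L_w − 10·log₁₀(4π·r²).
4π·r² = 201.1 m², 10·log₁₀ of that is 23.033 dB.
L_p = 98 − 23.033 = 74.97 dB.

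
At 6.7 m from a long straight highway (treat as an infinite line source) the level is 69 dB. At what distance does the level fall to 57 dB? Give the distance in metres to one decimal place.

For a line source L₁ − L₂ = 10·log₁₀(r₂/r₁), so r₂ = r₁·10^((L₁−L₂)/10).
r₂ = 6.7·10^((69−57)/10) = 6.7·10^(12.0/10) = 106.19 m.

106.2 m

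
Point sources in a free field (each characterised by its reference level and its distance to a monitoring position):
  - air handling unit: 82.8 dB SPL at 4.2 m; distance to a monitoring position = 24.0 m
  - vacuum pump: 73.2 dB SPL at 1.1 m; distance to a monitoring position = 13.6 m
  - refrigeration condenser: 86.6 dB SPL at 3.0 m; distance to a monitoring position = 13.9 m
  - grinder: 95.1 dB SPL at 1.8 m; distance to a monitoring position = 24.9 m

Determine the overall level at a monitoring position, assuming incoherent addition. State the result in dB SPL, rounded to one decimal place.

First find each source's level at the receiver (point-source: −20·log₁₀(r/r_ref)), then combine on an intensity basis.
air handling unit: 82.8 − 20·log₁₀(24.0/4.2) = 82.8 − 15.14 = 67.66 dB SPL.
vacuum pump: 73.2 − 20·log₁₀(13.6/1.1) = 73.2 − 21.84 = 51.36 dB SPL.
refrigeration condenser: 86.6 − 20·log₁₀(13.9/3.0) = 86.6 − 13.32 = 73.28 dB SPL.
grinder: 95.1 − 20·log₁₀(24.9/1.8) = 95.1 − 22.82 = 72.28 dB SPL.
Σ 10^(L/10) = 4.417e+07 → L_total = 10·log₁₀(4.417e+07) = 76.45 dB SPL.

76.5 dB SPL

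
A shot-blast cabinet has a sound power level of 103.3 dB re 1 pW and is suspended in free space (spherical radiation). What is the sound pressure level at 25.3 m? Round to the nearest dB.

Free-field spherical radiation: L_p = L_w − 10·log₁₀(4π·r²), r = 25.3 m.
4π·r² = 8044 m², 10·log₁₀ of that is 39.055 dB.
L_p = 103.3 − 39.055 = 64.25 dB.

64 dB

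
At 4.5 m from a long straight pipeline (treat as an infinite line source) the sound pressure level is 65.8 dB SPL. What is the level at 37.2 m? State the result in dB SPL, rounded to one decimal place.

56.6 dB SPL

For a line source, L₂ = L₁ − 10·log₁₀(r₂/r₁).
L₂ = 65.8 − 10·log₁₀(37.2/4.5) = 65.8 − 9.173 = 56.63 dB SPL.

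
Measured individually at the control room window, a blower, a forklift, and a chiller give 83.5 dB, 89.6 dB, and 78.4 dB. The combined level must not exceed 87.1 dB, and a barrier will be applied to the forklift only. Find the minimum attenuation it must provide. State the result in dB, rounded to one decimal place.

The untreated sources together contribute 10^(83.5/10) + 10^(78.4/10) = 2.931e+08, i.e. 84.67 dB.
To meet 87.1 dB overall, the treated forklift may contribute at most 10^(87.1/10) − 2.931e+08 = 2.198e+08, i.e. 83.42 dB.
Required insertion loss = 89.6 − 83.42 = 6.18 dB.

6.2 dB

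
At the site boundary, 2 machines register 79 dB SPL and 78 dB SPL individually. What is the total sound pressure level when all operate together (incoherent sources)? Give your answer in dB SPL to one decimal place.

81.5 dB SPL

Incoherent sources combine by intensity addition: L_total = 10·log₁₀(Σ 10^(L_i/10)).
Σ 10^(L/10) = 10^(79/10) + 10^(78/10) = 1.425e+08.
L_total = 10·log₁₀(1.425e+08) = 81.54 dB SPL.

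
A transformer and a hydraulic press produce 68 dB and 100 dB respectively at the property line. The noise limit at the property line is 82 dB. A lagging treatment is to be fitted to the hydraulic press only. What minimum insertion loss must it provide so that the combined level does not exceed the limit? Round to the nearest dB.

18 dB

Fixed contribution from the other source: Σ 10^(L/10) = 10^(68/10) = 6.310e+06 (68.00 dB).
The limit corresponds to 10^(82/10) = 1.585e+08; subtracting the fixed part leaves 1.522e+08 for the hydraulic press, i.e. 81.82 dB.
So the hydraulic press must be reduced from 100 to 81.82 dB: IL = 18.18 dB.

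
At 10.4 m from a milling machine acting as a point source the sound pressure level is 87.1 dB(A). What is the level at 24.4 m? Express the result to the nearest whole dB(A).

80 dB(A)

Spherical spreading from a point source gives a 20·log₁₀(r₂/r₁) drop.
L₂ = 87.1 − 20·log₁₀(24.4/10.4) = 87.1 − 7.407 = 79.69 dB(A).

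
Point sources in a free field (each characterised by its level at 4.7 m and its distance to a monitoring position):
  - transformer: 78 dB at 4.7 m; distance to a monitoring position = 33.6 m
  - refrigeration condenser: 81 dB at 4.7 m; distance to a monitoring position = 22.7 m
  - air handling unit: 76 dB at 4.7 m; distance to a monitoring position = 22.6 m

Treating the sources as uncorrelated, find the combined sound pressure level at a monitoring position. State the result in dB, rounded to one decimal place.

Apply inverse-square spreading to bring every level to the receiver, then sum 10^(L/10).
transformer: 78 − 20·log₁₀(33.6/4.7) = 78 − 17.08 = 60.92 dB.
refrigeration condenser: 81 − 20·log₁₀(22.7/4.7) = 81 − 13.68 = 67.32 dB.
air handling unit: 76 − 20·log₁₀(22.6/4.7) = 76 − 13.64 = 62.36 dB.
Σ 10^(L/10) = 8.353e+06 → L_total = 10·log₁₀(8.353e+06) = 69.22 dB.

69.2 dB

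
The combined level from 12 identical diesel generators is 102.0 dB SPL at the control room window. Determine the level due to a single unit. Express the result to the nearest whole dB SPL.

91 dB SPL

For N identical incoherent sources L_total = L₁ + 10·log₁₀ N, so L₁ = 102.0 − 10·log₁₀(12) = 102.0 − 10.792.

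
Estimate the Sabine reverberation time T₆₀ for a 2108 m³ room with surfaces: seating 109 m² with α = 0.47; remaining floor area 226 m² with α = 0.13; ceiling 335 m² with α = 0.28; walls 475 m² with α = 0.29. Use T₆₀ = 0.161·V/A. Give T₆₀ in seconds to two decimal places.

A = Σ Sᵢαᵢ = 109·0.47 + 226·0.13 + 335·0.28 + 475·0.29 = 312.16 m².
T₆₀ = 0.161·V/A = 0.161·2108/312.16 = 1.087 s.

1.09 s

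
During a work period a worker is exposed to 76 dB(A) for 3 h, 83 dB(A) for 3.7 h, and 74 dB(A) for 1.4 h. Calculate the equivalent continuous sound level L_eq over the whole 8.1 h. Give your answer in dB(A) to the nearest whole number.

The energy average is taken in the linear domain: L_eq = 10·log₁₀[(Σ tᵢ·10^(Lᵢ/10))/T], T = 8.1 h.
Σ tᵢ·10^(Lᵢ/10) = 3·10^(76/10) + 3.7·10^(83/10) + 1.4·10^(74/10) = 8.928e+08.
L_eq = 10·log₁₀(8.928e+08/8.1) = 80.42 dB(A).

80 dB(A)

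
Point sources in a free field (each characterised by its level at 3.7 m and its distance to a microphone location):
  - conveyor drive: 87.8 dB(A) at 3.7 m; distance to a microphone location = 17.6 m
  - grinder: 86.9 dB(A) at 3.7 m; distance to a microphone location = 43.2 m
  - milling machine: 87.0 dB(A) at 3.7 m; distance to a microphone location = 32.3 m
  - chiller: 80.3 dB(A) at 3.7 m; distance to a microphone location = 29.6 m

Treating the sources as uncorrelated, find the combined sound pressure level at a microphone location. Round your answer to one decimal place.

75.9 dB(A)

Propagate each source to the receiver with L = L_ref − 20·log₁₀(r/r_ref), then add intensities.
conveyor drive: 87.8 − 20·log₁₀(17.6/3.7) = 87.8 − 13.55 = 74.25 dB(A).
grinder: 86.9 − 20·log₁₀(43.2/3.7) = 86.9 − 21.35 = 65.55 dB(A).
milling machine: 87.0 − 20·log₁₀(32.3/3.7) = 87.0 − 18.82 = 68.18 dB(A).
chiller: 80.3 − 20·log₁₀(29.6/3.7) = 80.3 − 18.06 = 62.24 dB(A).
Σ 10^(L/10) = 3.847e+07 → L_total = 10·log₁₀(3.847e+07) = 75.85 dB(A).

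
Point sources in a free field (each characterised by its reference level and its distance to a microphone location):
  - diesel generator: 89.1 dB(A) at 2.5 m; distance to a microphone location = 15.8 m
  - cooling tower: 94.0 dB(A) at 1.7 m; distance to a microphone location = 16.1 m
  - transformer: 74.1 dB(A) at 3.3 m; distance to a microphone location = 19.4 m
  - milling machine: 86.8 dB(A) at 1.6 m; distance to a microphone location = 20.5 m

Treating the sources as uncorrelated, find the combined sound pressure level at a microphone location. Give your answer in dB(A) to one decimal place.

Apply inverse-square spreading to bring every level to the receiver, then sum 10^(L/10).
diesel generator: 89.1 − 20·log₁₀(15.8/2.5) = 89.1 − 16.01 = 73.09 dB(A).
cooling tower: 94.0 − 20·log₁₀(16.1/1.7) = 94.0 − 19.53 = 74.47 dB(A).
transformer: 74.1 − 20·log₁₀(19.4/3.3) = 74.1 − 15.39 = 58.71 dB(A).
milling machine: 86.8 − 20·log₁₀(20.5/1.6) = 86.8 − 22.15 = 64.65 dB(A).
Σ 10^(L/10) = 5.202e+07 → L_total = 10·log₁₀(5.202e+07) = 77.16 dB(A).

77.2 dB(A)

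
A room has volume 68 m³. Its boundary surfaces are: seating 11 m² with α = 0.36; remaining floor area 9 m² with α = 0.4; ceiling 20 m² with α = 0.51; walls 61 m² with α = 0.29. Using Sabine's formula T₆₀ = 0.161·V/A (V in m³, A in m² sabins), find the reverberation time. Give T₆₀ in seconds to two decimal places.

0.31 s

Summing Sᵢαᵢ: 11·0.36 + 9·0.4 + 20·0.51 + 61·0.29 = 35.45 m².
T₆₀ = 0.161 × 68 / 35.45 = 0.309 s.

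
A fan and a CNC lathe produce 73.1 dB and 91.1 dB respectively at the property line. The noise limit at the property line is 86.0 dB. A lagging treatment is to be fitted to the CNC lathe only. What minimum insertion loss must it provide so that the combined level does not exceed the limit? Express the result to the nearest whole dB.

5 dB

Everything except the CNC lathe sums to 10^(73.1/10) = 2.042e+07 in linear terms, 73.10 dB.
To meet 86.0 dB overall, the treated CNC lathe may contribute at most 10^(86.0/10) − 2.042e+07 = 3.777e+08, i.e. 85.77 dB.
So the CNC lathe must be reduced from 91.1 to 85.77 dB: IL = 5.33 dB.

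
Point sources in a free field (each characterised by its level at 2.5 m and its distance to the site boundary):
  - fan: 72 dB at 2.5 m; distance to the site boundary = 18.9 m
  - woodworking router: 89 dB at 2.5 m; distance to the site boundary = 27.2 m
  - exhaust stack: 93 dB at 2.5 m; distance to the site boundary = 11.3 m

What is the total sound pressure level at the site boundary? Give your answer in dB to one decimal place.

Propagate each source to the receiver with L = L_ref − 20·log₁₀(r/r_ref), then add intensities.
fan: 72 − 20·log₁₀(18.9/2.5) = 72 − 17.57 = 54.43 dB.
woodworking router: 89 − 20·log₁₀(27.2/2.5) = 89 − 20.73 = 68.27 dB.
exhaust stack: 93 − 20·log₁₀(11.3/2.5) = 93 − 13.10 = 79.90 dB.
Σ 10^(L/10) = 1.046e+08 → L_total = 10·log₁₀(1.046e+08) = 80.20 dB.

80.2 dB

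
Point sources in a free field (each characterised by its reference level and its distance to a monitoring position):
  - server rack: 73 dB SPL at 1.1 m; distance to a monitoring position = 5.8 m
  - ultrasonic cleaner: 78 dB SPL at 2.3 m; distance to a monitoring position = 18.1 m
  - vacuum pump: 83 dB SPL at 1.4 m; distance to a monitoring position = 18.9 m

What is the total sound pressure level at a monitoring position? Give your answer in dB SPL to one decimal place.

64.5 dB SPL

First find each source's level at the receiver (point-source: −20·log₁₀(r/r_ref)), then combine on an intensity basis.
server rack: 73 − 20·log₁₀(5.8/1.1) = 73 − 14.44 = 58.56 dB SPL.
ultrasonic cleaner: 78 − 20·log₁₀(18.1/2.3) = 78 − 17.92 = 60.08 dB SPL.
vacuum pump: 83 − 20·log₁₀(18.9/1.4) = 83 − 22.61 = 60.39 dB SPL.
Σ 10^(L/10) = 2.831e+06 → L_total = 10·log₁₀(2.831e+06) = 64.52 dB SPL.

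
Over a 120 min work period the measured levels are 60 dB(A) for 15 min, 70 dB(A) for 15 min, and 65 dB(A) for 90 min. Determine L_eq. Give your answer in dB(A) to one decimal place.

Weight each interval's intensity by its duration and average over T = 120 min:
Σ tᵢ·10^(Lᵢ/10) = 15·10^(60/10) + 15·10^(70/10) + 90·10^(65/10) = 4.496e+08.
L_eq = 10·log₁₀(4.496e+08/120) = 65.74 dB(A).

65.7 dB(A)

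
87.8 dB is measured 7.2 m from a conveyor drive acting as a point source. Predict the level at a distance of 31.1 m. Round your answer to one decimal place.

75.1 dB

For a point source, L₂ = L₁ − 20·log₁₀(r₂/r₁).
L₂ = 87.8 − 20·log₁₀(31.1/7.2) = 87.8 − 12.709 = 75.09 dB.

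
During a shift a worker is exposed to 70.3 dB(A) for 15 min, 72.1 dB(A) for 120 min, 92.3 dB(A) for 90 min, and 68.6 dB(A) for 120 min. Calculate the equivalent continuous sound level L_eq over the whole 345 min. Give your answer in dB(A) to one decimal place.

86.5 dB(A)

The energy average is taken in the linear domain: L_eq = 10·log₁₀[(Σ tᵢ·10^(Lᵢ/10))/T], T = 345 min.
Σ tᵢ·10^(Lᵢ/10) = 15·10^(70.3/10) + 120·10^(72.1/10) + 90·10^(92.3/10) + 120·10^(68.6/10) = 1.558e+11.
L_eq = 10·log₁₀(1.558e+11/345) = 86.55 dB(A).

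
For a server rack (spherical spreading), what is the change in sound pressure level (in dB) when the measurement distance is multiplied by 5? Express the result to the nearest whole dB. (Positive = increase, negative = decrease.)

Point-source spreading: ΔL = −20·log₁₀(r₂/r₁).
ΔL = −20·log₁₀(5) = -13.98 dB.

-14 dB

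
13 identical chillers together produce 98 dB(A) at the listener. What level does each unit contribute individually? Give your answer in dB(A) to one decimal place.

86.9 dB(A)

Dividing the total intensity by 13 lowers the level by 10·log₁₀ 13 = 11.139 dB: L₁ = 98 − 11.139.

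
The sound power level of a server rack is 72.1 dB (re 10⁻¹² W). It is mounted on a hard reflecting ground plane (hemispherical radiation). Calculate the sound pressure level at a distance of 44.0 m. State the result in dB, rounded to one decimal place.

31.2 dB

Free-field hemispherical radiation: L_p = L_w − 10·log₁₀(2π·r²), r = 44.0 m.
2π·r² = 1.216e+04 m², 10·log₁₀ of that is 40.851 dB.
L_p = 72.1 − 40.851 = 31.25 dB.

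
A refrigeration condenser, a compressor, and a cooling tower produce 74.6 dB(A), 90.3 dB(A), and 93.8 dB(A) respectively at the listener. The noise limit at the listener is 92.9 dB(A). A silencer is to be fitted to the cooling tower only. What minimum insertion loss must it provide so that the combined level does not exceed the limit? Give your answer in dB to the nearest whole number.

5 dB

Fixed contribution from the other sources: Σ 10^(L/10) = 10^(74.6/10) + 10^(90.3/10) = 1.100e+09 (90.42 dB(A)).
The limit corresponds to 10^(92.9/10) = 1.950e+09; subtracting the fixed part leaves 8.495e+08 for the cooling tower, i.e. 89.29 dB(A).
So the cooling tower must be reduced from 93.8 to 89.29 dB(A): IL = 4.51 dB.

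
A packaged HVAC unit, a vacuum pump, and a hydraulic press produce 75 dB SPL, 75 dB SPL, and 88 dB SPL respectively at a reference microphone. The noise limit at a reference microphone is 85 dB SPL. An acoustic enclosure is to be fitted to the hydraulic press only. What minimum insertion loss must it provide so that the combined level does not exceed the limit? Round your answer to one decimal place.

4.0 dB

The untreated sources together contribute 10^(75/10) + 10^(75/10) = 6.325e+07, i.e. 78.01 dB SPL.
To meet 85 dB SPL overall, the treated hydraulic press may contribute at most 10^(85/10) − 6.325e+07 = 2.530e+08, i.e. 84.03 dB SPL.
So the hydraulic press must be reduced from 88 to 84.03 dB SPL: IL = 3.97 dB.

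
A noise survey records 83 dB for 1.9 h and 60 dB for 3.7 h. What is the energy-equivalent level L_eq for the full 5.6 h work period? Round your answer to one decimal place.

L_eq = 10·log₁₀[(1/T)·Σ tᵢ·10^(Lᵢ/10)] with T = 5.6 h.
Σ tᵢ·10^(Lᵢ/10) = 1.9·10^(83/10) + 3.7·10^(60/10) = 3.828e+08.
L_eq = 10·log₁₀(3.828e+08/5.6) = 78.35 dB.

78.3 dB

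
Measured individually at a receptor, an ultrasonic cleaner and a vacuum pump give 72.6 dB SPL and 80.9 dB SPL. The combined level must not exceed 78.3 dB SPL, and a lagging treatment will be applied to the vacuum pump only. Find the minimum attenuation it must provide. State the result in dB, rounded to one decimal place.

4.0 dB

Everything except the vacuum pump sums to 10^(72.6/10) = 1.820e+07 in linear terms, 72.60 dB SPL.
To meet 78.3 dB SPL overall, the treated vacuum pump may contribute at most 10^(78.3/10) − 1.820e+07 = 4.941e+07, i.e. 76.94 dB SPL.
So the vacuum pump must be reduced from 80.9 to 76.94 dB SPL: IL = 3.96 dB.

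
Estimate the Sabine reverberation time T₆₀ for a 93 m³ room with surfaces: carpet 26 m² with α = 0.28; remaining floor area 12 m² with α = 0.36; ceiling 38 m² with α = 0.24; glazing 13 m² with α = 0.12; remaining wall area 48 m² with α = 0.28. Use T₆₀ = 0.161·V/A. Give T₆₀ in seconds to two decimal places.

Total absorption A = 26·0.28 + 12·0.36 + 38·0.24 + 13·0.12 + 48·0.28 = 35.72 m² sabins.
T₆₀ = 0.161·V/A = 0.161·93/35.72 = 0.419 s.

0.42 s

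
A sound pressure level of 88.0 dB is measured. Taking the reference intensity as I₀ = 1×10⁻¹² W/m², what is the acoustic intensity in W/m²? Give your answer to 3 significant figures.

0.000631 W/m²

L = 10·log₁₀(I/I₀) ⇒ I = I₀·10^(L/10) = 10⁻¹² × 10^8.80.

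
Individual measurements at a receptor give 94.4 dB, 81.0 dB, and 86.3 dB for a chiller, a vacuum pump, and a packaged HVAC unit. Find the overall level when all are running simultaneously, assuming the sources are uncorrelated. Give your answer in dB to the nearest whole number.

95 dB

For uncorrelated sources the intensities add, so convert each level to linear form, sum, and take 10·log₁₀ of the total.
Σ 10^(L/10) = 10^(94.4/10) + 10^(81.0/10) + 10^(86.3/10) = 3.307e+09.
L_total = 10·log₁₀(3.307e+09) = 95.19 dB.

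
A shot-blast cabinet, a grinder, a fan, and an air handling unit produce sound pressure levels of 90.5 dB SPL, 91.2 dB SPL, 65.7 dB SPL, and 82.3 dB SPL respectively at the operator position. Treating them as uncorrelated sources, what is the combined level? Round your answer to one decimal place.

94.2 dB SPL

For uncorrelated sources the intensities add, so convert each level to linear form, sum, and take 10·log₁₀ of the total.
Σ 10^(L/10) = 10^(90.5/10) + 10^(91.2/10) + 10^(65.7/10) + 10^(82.3/10) = 2.614e+09.
L_total = 10·log₁₀(2.614e+09) = 94.17 dB SPL.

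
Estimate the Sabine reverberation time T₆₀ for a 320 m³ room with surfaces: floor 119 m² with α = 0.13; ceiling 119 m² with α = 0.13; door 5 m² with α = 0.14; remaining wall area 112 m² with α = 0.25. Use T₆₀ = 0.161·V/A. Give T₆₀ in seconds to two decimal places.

A = Σ Sᵢαᵢ = 119·0.13 + 119·0.13 + 5·0.14 + 112·0.25 = 59.64 m².
T₆₀ = 0.161·V/A = 0.161·320/59.64 = 0.864 s.

0.86 s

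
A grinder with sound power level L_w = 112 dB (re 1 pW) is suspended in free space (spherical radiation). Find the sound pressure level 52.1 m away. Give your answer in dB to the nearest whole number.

67 dB

The power spreads over a sphere of area 4π·r², so L_p = L_w − 10·log₁₀(4π·r²).
4π·r² = 3.411e+04 m², 10·log₁₀ of that is 45.329 dB.
L_p = 112 − 45.329 = 66.67 dB.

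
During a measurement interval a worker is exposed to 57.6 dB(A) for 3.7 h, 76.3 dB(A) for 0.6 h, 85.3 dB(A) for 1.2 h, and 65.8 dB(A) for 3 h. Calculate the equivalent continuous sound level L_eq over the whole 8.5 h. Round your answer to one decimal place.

Weight each interval's intensity by its duration and average over T = 8.5 h:
Σ tᵢ·10^(Lᵢ/10) = 3.7·10^(57.6/10) + 0.6·10^(76.3/10) + 1.2·10^(85.3/10) + 3·10^(65.8/10) = 4.457e+08.
L_eq = 10·log₁₀(4.457e+08/8.5) = 77.20 dB(A).

77.2 dB(A)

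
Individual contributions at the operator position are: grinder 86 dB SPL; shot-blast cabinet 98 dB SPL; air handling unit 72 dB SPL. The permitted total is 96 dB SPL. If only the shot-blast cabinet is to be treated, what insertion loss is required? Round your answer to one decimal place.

2.5 dB

The untreated sources together contribute 10^(86/10) + 10^(72/10) = 4.140e+08, i.e. 86.17 dB SPL.
The limit corresponds to 10^(96/10) = 3.981e+09; subtracting the fixed part leaves 3.567e+09 for the shot-blast cabinet, i.e. 95.52 dB SPL.
Required insertion loss = 98 − 95.52 = 2.48 dB.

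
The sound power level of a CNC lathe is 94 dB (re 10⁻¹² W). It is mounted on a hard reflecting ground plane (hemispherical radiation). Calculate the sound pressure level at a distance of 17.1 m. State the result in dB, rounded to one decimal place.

The power spreads over a hemisphere of area 2π·r², so L_p = L_w − 10·log₁₀(2π·r²).
2π·r² = 1837 m², 10·log₁₀ of that is 32.642 dB.
L_p = 94 − 32.642 = 61.36 dB.

61.4 dB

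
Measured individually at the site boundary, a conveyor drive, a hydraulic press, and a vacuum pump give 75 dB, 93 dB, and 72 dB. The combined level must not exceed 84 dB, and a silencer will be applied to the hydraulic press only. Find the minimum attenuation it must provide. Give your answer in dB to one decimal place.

Everything except the hydraulic press sums to 10^(75/10) + 10^(72/10) = 4.747e+07 in linear terms, 76.76 dB.
The limit corresponds to 10^(84/10) = 2.512e+08; subtracting the fixed part leaves 2.037e+08 for the hydraulic press, i.e. 83.09 dB.
So the hydraulic press must be reduced from 93 to 83.09 dB: IL = 9.91 dB.

9.9 dB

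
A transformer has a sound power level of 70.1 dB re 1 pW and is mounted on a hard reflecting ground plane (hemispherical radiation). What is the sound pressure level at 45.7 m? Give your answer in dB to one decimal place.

28.9 dB

The power spreads over a hemisphere of area 2π·r², so L_p = L_w − 10·log₁₀(2π·r²).
2π·r² = 1.312e+04 m², 10·log₁₀ of that is 41.180 dB.
L_p = 70.1 − 41.180 = 28.92 dB.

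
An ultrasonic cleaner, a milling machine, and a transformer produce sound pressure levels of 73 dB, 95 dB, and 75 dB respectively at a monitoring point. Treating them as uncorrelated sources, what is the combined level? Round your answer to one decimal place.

Incoherent sources combine by intensity addition: L_total = 10·log₁₀(Σ 10^(L_i/10)).
Σ 10^(L/10) = 10^(73/10) + 10^(95/10) + 10^(75/10) = 3.214e+09.
L_total = 10·log₁₀(3.214e+09) = 95.07 dB.

95.1 dB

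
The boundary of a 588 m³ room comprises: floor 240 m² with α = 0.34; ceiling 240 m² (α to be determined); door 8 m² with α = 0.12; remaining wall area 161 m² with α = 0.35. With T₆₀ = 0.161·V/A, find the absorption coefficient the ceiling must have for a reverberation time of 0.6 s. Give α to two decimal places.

Required total absorption A = 0.161·588/0.6 = 157.78 m².
Absorption from the other surfaces = 240·0.34 + 8·0.12 + 161·0.35 = 138.91 m², so the ceiling must supply 18.87 m² over 240 m².
α = 18.87/240 = 0.079.

0.08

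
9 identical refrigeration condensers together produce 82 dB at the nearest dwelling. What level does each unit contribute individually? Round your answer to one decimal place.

72.5 dB

9 equal contributions raise the level by 10·log₁₀ 9 = 9.542 dB, so each unit alone gives 82 − 9.542.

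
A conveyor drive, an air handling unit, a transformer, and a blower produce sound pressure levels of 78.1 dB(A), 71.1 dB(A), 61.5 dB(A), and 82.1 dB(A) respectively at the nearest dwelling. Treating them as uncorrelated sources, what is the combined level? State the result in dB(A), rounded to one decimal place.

83.8 dB(A)

Incoherent sources combine by intensity addition: L_total = 10·log₁₀(Σ 10^(L_i/10)).
Σ 10^(L/10) = 10^(78.1/10) + 10^(71.1/10) + 10^(61.5/10) + 10^(82.1/10) = 2.410e+08.
L_total = 10·log₁₀(2.410e+08) = 83.82 dB(A).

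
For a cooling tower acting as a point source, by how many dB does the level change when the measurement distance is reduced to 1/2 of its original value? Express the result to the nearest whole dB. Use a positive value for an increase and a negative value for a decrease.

Point-source spreading: ΔL = −20·log₁₀(r₂/r₁).
ΔL = −20·log₁₀(0.5) = +6.02 dB.

+6 dB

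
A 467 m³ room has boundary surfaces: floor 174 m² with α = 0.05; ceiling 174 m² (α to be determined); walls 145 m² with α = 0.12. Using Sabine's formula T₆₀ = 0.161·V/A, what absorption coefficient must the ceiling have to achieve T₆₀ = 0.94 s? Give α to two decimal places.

From T₆₀ = 0.161·V/A, the target T₆₀ = 0.94 s needs A = 0.161·467/0.94 = 79.99 m².
Absorption from the other surfaces = 174·0.05 + 145·0.12 = 26.10 m², so the ceiling must supply 53.89 m² over 174 m².
α = 53.89/174 = 0.310.

0.31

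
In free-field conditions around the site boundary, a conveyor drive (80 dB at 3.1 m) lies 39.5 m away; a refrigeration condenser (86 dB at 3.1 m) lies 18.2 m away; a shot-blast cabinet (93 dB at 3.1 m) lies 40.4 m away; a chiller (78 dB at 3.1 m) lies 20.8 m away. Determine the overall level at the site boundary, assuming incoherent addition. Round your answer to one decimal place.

Propagate each source to the receiver with L = L_ref − 20·log₁₀(r/r_ref), then add intensities.
conveyor drive: 80 − 20·log₁₀(39.5/3.1) = 80 − 22.10 = 57.90 dB.
refrigeration condenser: 86 − 20·log₁₀(18.2/3.1) = 86 − 15.37 = 70.63 dB.
shot-blast cabinet: 93 − 20·log₁₀(40.4/3.1) = 93 − 22.30 = 70.70 dB.
chiller: 78 − 20·log₁₀(20.8/3.1) = 78 − 16.53 = 61.47 dB.
Σ 10^(L/10) = 2.532e+07 → L_total = 10·log₁₀(2.532e+07) = 74.03 dB.

74.0 dB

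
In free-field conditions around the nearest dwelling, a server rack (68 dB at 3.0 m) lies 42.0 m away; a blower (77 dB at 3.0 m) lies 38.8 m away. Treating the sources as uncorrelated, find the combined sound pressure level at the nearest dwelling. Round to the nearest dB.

Apply inverse-square spreading to bring every level to the receiver, then sum 10^(L/10).
server rack: 68 − 20·log₁₀(42.0/3.0) = 68 − 22.92 = 45.08 dB.
blower: 77 − 20·log₁₀(38.8/3.0) = 77 − 22.23 = 54.77 dB.
Σ 10^(L/10) = 3.318e+05 → L_total = 10·log₁₀(3.318e+05) = 55.21 dB.

55 dB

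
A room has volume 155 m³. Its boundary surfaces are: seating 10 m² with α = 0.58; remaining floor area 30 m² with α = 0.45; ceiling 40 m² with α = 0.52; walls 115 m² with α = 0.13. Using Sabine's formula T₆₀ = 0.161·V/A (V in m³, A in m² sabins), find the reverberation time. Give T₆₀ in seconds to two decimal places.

0.45 s

Summing Sᵢαᵢ: 10·0.58 + 30·0.45 + 40·0.52 + 115·0.13 = 55.05 m².
T₆₀ = 0.161·V/A = 0.161·155/55.05 = 0.453 s.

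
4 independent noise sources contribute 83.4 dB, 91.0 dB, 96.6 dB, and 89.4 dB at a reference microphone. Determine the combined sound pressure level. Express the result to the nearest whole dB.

98 dB

Incoherent sources combine by intensity addition: L_total = 10·log₁₀(Σ 10^(L_i/10)).
Σ 10^(L/10) = 10^(83.4/10) + 10^(91.0/10) + 10^(96.6/10) + 10^(89.4/10) = 6.920e+09.
L_total = 10·log₁₀(6.920e+09) = 98.40 dB.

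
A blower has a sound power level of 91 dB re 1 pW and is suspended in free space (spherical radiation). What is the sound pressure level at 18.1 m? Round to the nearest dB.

L_p = L_w − 10·log₁₀(4π·r²) with r = 18.1 m.
4π·r² = 4117 m², 10·log₁₀ of that is 36.146 dB.
L_p = 91 − 36.146 = 54.85 dB.

55 dB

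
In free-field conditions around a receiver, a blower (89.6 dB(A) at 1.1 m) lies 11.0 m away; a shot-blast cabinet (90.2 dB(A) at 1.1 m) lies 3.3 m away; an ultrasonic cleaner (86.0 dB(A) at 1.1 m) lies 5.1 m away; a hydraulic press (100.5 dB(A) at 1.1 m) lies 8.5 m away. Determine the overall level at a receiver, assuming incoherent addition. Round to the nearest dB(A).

85 dB(A)

First find each source's level at the receiver (point-source: −20·log₁₀(r/r_ref)), then combine on an intensity basis.
blower: 89.6 − 20·log₁₀(11.0/1.1) = 89.6 − 20.00 = 69.60 dB(A).
shot-blast cabinet: 90.2 − 20·log₁₀(3.3/1.1) = 90.2 − 9.54 = 80.66 dB(A).
ultrasonic cleaner: 86.0 − 20·log₁₀(5.1/1.1) = 86.0 − 13.32 = 72.68 dB(A).
hydraulic press: 100.5 − 20·log₁₀(8.5/1.1) = 100.5 − 17.76 = 82.74 dB(A).
Σ 10^(L/10) = 3.319e+08 → L_total = 10·log₁₀(3.319e+08) = 85.21 dB(A).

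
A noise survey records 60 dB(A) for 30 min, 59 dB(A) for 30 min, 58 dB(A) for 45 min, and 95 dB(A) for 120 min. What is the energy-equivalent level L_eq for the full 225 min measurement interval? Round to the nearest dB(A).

The energy average is taken in the linear domain: L_eq = 10·log₁₀[(Σ tᵢ·10^(Lᵢ/10))/T], T = 225 min.
Σ tᵢ·10^(Lᵢ/10) = 30·10^(60/10) + 30·10^(59/10) + 45·10^(58/10) + 120·10^(95/10) = 3.796e+11.
L_eq = 10·log₁₀(3.796e+11/225) = 92.27 dB(A).

92 dB(A)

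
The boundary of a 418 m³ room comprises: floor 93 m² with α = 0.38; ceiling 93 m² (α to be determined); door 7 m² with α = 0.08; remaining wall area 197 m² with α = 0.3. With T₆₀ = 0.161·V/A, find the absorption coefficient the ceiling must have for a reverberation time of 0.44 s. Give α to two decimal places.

Required total absorption A = 0.161·418/0.44 = 152.95 m².
Absorption from the other surfaces = 93·0.38 + 7·0.08 + 197·0.3 = 95.00 m², so the ceiling must supply 57.95 m² over 93 m².
α = 57.95/93 = 0.623.

0.62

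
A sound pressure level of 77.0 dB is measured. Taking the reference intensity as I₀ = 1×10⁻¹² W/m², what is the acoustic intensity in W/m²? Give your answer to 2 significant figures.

5.0e-05 W/m²

I/I₀ = 10^(77.0/10) = 5.012e+07, so I = 5.012e+07 × 10⁻¹² W/m².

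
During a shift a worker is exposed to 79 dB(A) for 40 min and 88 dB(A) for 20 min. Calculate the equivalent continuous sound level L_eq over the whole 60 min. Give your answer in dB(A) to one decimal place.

Weight each interval's intensity by its duration and average over T = 60 min:
Σ tᵢ·10^(Lᵢ/10) = 40·10^(79/10) + 20·10^(88/10) = 1.580e+10.
L_eq = 10·log₁₀(1.580e+10/60) = 84.20 dB(A).

84.2 dB(A)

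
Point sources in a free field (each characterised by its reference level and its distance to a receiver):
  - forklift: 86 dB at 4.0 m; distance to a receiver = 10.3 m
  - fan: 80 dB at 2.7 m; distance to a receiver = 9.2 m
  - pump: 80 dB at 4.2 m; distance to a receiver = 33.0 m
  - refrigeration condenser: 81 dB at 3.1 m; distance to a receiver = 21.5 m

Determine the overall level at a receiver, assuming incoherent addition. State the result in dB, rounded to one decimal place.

78.6 dB

Apply inverse-square spreading to bring every level to the receiver, then sum 10^(L/10).
forklift: 86 − 20·log₁₀(10.3/4.0) = 86 − 8.22 = 77.78 dB.
fan: 80 − 20·log₁₀(9.2/2.7) = 80 − 10.65 = 69.35 dB.
pump: 80 − 20·log₁₀(33.0/4.2) = 80 − 17.91 = 62.09 dB.
refrigeration condenser: 81 − 20·log₁₀(21.5/3.1) = 81 − 16.82 = 64.18 dB.
Σ 10^(L/10) = 7.289e+07 → L_total = 10·log₁₀(7.289e+07) = 78.63 dB.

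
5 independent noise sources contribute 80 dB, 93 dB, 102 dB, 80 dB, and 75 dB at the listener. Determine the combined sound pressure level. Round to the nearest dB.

103 dB

For uncorrelated sources the intensities add, so convert each level to linear form, sum, and take 10·log₁₀ of the total.
Σ 10^(L/10) = 10^(80/10) + 10^(93/10) + 10^(102/10) + 10^(80/10) + 10^(75/10) = 1.808e+10.
L_total = 10·log₁₀(1.808e+10) = 102.57 dB.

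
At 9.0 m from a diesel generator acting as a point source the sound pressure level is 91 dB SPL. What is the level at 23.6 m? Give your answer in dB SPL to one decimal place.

82.6 dB SPL

For a point source, L₂ = L₁ − 20·log₁₀(r₂/r₁).
L₂ = 91 − 20·log₁₀(23.6/9.0) = 91 − 8.373 = 82.63 dB SPL.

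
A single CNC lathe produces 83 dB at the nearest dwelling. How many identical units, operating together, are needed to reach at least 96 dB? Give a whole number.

20

The shortfall is 96 − 83 = 13.0 dB, and N units add 10·log₁₀ N, so need 10·log₁₀ N ≥ 13.0.
N ≥ 10^(13.0/10) = 19.953, so N = 20.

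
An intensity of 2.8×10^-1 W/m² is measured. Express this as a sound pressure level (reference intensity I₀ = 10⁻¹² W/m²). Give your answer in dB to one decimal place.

114.5 dB

I/I₀ = 2.8×10^-1/10⁻¹² = 2.8×10^11, and L = 10·log₁₀(I/I₀).
L = 10·(0.4472 + 11) = 114.47 dB.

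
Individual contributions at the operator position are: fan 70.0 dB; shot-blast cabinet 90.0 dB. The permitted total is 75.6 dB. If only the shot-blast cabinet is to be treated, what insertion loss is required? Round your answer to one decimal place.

15.8 dB

Everything except the shot-blast cabinet sums to 10^(70.0/10) = 1.000e+07 in linear terms, 70.00 dB.
The limit corresponds to 10^(75.6/10) = 3.631e+07; subtracting the fixed part leaves 2.631e+07 for the shot-blast cabinet, i.e. 74.20 dB.
Required insertion loss = 90.0 − 74.20 = 15.80 dB.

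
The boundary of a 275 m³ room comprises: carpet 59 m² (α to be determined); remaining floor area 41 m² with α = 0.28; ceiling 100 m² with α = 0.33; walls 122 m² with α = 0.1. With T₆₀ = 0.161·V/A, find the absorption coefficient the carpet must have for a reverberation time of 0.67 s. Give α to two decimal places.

0.16

From T₆₀ = 0.161·V/A, the target T₆₀ = 0.67 s needs A = 0.161·275/0.67 = 66.08 m².
Absorption from the other surfaces = 41·0.28 + 100·0.33 + 122·0.1 = 56.68 m², so the carpet must supply 9.40 m² over 59 m².
α = 9.40/59 = 0.159.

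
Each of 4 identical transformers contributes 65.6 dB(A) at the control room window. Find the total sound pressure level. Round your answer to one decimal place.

71.6 dB(A)

N identical incoherent sources raise the level by 10·log₁₀ N.
L_total = 65.6 + 10·log₁₀(4) = 65.6 + 6.021 = 71.62 dB(A).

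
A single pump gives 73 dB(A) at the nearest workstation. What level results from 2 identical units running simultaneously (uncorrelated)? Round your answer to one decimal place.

76.0 dB(A)

With 2 equal, uncorrelated contributions the intensity is 2× that of one unit, giving a rise of 10·log₁₀ 2.
L_total = 73 + 10·log₁₀(2) = 73 + 3.010 = 76.01 dB(A).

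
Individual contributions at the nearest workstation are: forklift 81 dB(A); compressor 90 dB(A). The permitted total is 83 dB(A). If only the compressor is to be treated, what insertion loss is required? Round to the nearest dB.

11 dB

The untreated sources together contribute 10^(81/10) = 1.259e+08, i.e. 81.00 dB(A).
To meet 83 dB(A) overall, the treated compressor may contribute at most 10^(83/10) − 1.259e+08 = 7.363e+07, i.e. 78.67 dB(A).
So the compressor must be reduced from 90 to 78.67 dB(A): IL = 11.33 dB.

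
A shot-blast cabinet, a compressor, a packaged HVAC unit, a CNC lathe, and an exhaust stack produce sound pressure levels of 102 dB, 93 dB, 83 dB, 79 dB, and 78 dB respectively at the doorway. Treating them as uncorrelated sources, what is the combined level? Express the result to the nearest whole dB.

Incoherent sources combine by intensity addition: L_total = 10·log₁₀(Σ 10^(L_i/10)).
Σ 10^(L/10) = 10^(102/10) + 10^(93/10) + 10^(83/10) + 10^(79/10) + 10^(78/10) = 1.819e+10.
L_total = 10·log₁₀(1.819e+10) = 102.60 dB.

103 dB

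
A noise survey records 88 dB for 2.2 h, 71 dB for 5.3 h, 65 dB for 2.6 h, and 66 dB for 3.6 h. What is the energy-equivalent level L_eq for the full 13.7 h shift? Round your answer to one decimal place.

Weight each interval's intensity by its duration and average over T = 13.7 h:
Σ tᵢ·10^(Lᵢ/10) = 2.2·10^(88/10) + 5.3·10^(71/10) + 2.6·10^(65/10) + 3.6·10^(66/10) = 1.477e+09.
L_eq = 10·log₁₀(1.477e+09/13.7) = 80.33 dB.

80.3 dB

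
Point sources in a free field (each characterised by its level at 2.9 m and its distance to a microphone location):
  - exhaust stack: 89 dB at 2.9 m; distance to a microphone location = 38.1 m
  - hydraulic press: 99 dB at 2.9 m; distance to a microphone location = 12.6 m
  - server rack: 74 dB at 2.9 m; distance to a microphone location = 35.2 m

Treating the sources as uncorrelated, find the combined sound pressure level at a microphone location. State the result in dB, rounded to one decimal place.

First find each source's level at the receiver (point-source: −20·log₁₀(r/r_ref)), then combine on an intensity basis.
exhaust stack: 89 − 20·log₁₀(38.1/2.9) = 89 − 22.37 = 66.63 dB.
hydraulic press: 99 − 20·log₁₀(12.6/2.9) = 99 − 12.76 = 86.24 dB.
server rack: 74 − 20·log₁₀(35.2/2.9) = 74 − 21.68 = 52.32 dB.
Σ 10^(L/10) = 4.256e+08 → L_total = 10·log₁₀(4.256e+08) = 86.29 dB.

86.3 dB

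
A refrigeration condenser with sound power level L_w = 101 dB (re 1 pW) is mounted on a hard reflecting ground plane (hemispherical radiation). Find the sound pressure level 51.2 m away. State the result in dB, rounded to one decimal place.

L_p = L_w − 10·log₁₀(2π·r²) with r = 51.2 m.
2π·r² = 1.647e+04 m², 10·log₁₀ of that is 42.167 dB.
L_p = 101 − 42.167 = 58.83 dB.

58.8 dB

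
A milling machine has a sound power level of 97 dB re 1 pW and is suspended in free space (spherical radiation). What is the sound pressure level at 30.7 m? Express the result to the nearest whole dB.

56 dB

L_p = L_w − 10·log₁₀(4π·r²) with r = 30.7 m.
4π·r² = 1.184e+04 m², 10·log₁₀ of that is 40.735 dB.
L_p = 97 − 40.735 = 56.27 dB.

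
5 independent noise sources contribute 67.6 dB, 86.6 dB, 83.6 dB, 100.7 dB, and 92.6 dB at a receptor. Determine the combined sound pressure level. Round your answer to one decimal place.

Incoherent sources combine by intensity addition: L_total = 10·log₁₀(Σ 10^(L_i/10)).
Σ 10^(L/10) = 10^(67.6/10) + 10^(86.6/10) + 10^(83.6/10) + 10^(100.7/10) + 10^(92.6/10) = 1.426e+10.
L_total = 10·log₁₀(1.426e+10) = 101.54 dB.

101.5 dB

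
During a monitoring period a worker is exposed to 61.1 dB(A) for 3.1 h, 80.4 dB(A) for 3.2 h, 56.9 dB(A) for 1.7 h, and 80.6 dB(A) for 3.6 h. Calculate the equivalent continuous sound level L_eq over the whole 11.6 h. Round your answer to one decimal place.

78.2 dB(A)

Weight each interval's intensity by its duration and average over T = 11.6 h:
Σ tᵢ·10^(Lᵢ/10) = 3.1·10^(61.1/10) + 3.2·10^(80.4/10) + 1.7·10^(56.9/10) + 3.6·10^(80.6/10) = 7.690e+08.
L_eq = 10·log₁₀(7.690e+08/11.6) = 78.21 dB(A).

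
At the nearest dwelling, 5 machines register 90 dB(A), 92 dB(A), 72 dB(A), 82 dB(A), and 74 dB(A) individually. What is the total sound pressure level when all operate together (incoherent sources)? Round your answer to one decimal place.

For uncorrelated sources the intensities add, so convert each level to linear form, sum, and take 10·log₁₀ of the total.
Σ 10^(L/10) = 10^(90/10) + 10^(92/10) + 10^(72/10) + 10^(82/10) + 10^(74/10) = 2.784e+09.
L_total = 10·log₁₀(2.784e+09) = 94.45 dB(A).

94.4 dB(A)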